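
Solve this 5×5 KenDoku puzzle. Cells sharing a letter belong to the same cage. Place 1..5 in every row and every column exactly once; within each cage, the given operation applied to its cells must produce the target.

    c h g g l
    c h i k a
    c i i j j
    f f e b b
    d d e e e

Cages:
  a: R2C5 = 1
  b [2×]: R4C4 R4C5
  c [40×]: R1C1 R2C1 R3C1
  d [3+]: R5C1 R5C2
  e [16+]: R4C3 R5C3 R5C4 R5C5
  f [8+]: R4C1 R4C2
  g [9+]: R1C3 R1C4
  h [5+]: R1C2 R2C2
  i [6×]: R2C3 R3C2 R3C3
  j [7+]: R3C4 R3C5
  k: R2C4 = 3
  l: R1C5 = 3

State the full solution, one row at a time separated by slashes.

L is a freebie, which forces R1C5 = 3.
Cage k is a single given cell; hence R2C4 = 3.
A is a freebie; hence R2C5 = 1.
Column 5 now contains 1, leaving R4C5 = 2.
Cage h needs two cells with sum 5; hence R1C2 = 1.
Cage h needs two cells with sum 5; hence R2C2 = 4.
Row 2 now contains 1, leaving R2C3 = 2.
1 is placed in column 2, which forces R3C2 = 3.
Row 3 already has 3; hence R3C3 = 1.
Cage j needs two cells with sum 7, so R3C4 = 2.
Cage j needs two cells with sum 7, which forces R3C5 = 5.
3 is placed in column 2, which forces R4C2 = 5.
Row 4 now contains 5, so R4C3 = 4.
Row 4 already has 2; hence R4C4 = 1.
1 is placed in column 2, which forces R5C2 = 2.
4 is placed in column 3, so R5C3 = 3.
Column 5 now contains 5, which forces R5C5 = 4.
Cage c needs product 40; hence R1C1 = 2.
4 is placed in column 3, which forces R1C3 = 5.
The two cells of cage g must have sum 9; hence R1C4 = 4.
2 is placed in row 2, which forces R2C1 = 5.
Row 3 now contains 5; hence R3C1 = 4.
Row 4 now contains 5, leaving R4C1 = 3.
Row 5 already has 2, leaving R5C1 = 1.
Row 5 already has 4, which forces R5C4 = 5.

2 1 5 4 3 / 5 4 2 3 1 / 4 3 1 2 5 / 3 5 4 1 2 / 1 2 3 5 4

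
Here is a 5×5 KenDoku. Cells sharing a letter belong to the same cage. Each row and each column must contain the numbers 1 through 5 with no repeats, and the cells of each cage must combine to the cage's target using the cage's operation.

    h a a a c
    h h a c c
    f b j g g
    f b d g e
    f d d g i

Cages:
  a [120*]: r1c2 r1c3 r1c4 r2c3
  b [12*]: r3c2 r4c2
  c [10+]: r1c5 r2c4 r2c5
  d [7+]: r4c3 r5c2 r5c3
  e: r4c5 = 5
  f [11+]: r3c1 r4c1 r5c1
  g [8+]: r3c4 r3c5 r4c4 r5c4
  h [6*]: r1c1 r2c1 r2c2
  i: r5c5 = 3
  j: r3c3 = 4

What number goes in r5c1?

Cage j is a single given cell, so r3c3 = 4.
Cage e is given, which forces r4c5 = 5.
I is a freebie, so r5c5 = 3.
4 is placed in row 3, leaving r3c2 = 3.
The two cells of cage b must have product 12, so r4c2 = 4.
4 is placed in column 2; hence r5c2 = 1.
Cage a needs product 120, so r1c4 = 4.
Row 1 now contains 4, leaving r1c5 = 1.
1 is placed in column 2, which forces r2c2 = 2.
4 is placed in column 4, so r2c4 = 5.
Row 2 already has 2; hence r2c5 = 4.
The 3 cells of cage f must have sum 11; hence r3c1 = 5.
Column 5 already has 1; hence r3c5 = 2.
Row 4 now contains 4, leaving r4c1 = 2.
The 3 cells of cage d must have sum 7, which forces r4c3 = 1.
Row 4 now contains 1; hence r4c4 = 3.
Cage f needs sum 11; hence r5c1 = 4.
Cage d has sum 7; hence r5c3 = 5.
4 is placed in column 4, which forces r5c4 = 2.
1 is placed in row 1, which forces r1c1 = 3.
Column 2 already has 2, which forces r1c2 = 5.
Cage a needs product 120, which forces r1c3 = 2.
The 3 cells of cage h must have product 6, so r2c1 = 1.
Row 2 now contains 5, so r2c3 = 3.
Row 3 now contains 2; hence r3c4 = 1.
The full grid is 3 5 2 4 1 / 1 2 3 5 4 / 5 3 4 1 2 / 2 4 1 3 5 / 4 1 5 2 3.

4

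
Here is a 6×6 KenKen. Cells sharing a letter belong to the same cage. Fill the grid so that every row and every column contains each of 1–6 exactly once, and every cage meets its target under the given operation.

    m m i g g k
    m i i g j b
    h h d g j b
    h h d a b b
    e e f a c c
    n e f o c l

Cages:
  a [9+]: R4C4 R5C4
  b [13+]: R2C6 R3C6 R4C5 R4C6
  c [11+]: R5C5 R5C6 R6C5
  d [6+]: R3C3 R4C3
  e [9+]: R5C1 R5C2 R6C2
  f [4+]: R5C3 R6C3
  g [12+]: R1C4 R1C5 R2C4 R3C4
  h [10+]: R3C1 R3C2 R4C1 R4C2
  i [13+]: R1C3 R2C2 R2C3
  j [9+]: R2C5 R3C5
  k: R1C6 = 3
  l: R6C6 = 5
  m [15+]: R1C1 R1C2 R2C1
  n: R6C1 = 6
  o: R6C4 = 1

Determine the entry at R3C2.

1

K is a freebie, which forces R1C6 = 3.
Cage n is a single given cell, leaving R6C1 = 6.
O is a freebie, leaving R6C4 = 1.
Cage l is given, leaving R6C6 = 5.
Cage m has sum 15; hence R1C2 = 6.
Cage f needs two cells with sum 4, leaving R5C3 = 1.
Row 6 already has 1, which forces R6C3 = 3.
In row 1, 1 can only go at R1C5, so R1C5 = 1.
Row 2 needs a 1, and only R2C6 is open for it.
Column 3 needs a 6, and only R2C3 is open for it.
The only place for 5 in column 3 is R1C3.
5 is placed in row 1; hence R1C1 = 4.
Row 1 already has 4; hence R1C4 = 2.
Cage m needs sum 15, leaving R2C1 = 5.
Cage i has sum 13; hence R2C2 = 2.
Column 2 now contains 2, leaving R6C2 = 4.
4 is placed in row 6, so R6C5 = 2.
Cage e has sum 9, so R5C1 = 2.
Cage e needs sum 9, so R5C2 = 3.
Row 5 already has 3, so R5C5 = 5.
Cage j's pair has sum 9, so R2C5 = 3.
5 is placed in column 5, which forces R3C5 = 6.
Column 5 already has 6, which forces R4C5 = 4.
Cage c needs sum 11, which forces R5C6 = 4.
Row 2 already has 3; hence R2C4 = 4.
Cage d needs two cells with sum 6; hence R3C3 = 4.
6 is placed in row 3, so R3C4 = 5.
4 is placed in column 6, which forces R3C6 = 2.
Row 4 already has 4, so R4C3 = 2.
The two cells of cage a must have sum 9; hence R4C4 = 3.
Cage b needs sum 13, leaving R4C6 = 6.
Row 5 now contains 4, leaving R5C4 = 6.
Cage h needs sum 10, which forces R3C1 = 3.
Row 3 already has 5, so R3C2 = 1.
Row 4 already has 3, so R4C1 = 1.
The 4 cells of cage h must have sum 10; hence R4C2 = 5.
The full grid is 4 6 5 2 1 3 / 5 2 6 4 3 1 / 3 1 4 5 6 2 / 1 5 2 3 4 6 / 2 3 1 6 5 4 / 6 4 3 1 2 5.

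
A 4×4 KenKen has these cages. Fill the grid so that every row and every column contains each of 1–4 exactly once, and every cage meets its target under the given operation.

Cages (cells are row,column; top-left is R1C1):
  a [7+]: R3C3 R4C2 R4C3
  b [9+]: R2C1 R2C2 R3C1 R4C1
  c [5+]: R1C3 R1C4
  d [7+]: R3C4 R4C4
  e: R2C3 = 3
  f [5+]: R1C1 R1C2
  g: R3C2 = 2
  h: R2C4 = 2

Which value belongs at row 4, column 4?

E is a freebie, which forces R2C3 = 3.
H is a freebie; hence R2C4 = 2.
Cage g is given, so R3C2 = 2.
The 4 cells of cage b must have sum 9, leaving R2C1 = 4.
Row 2 already has 2, so R2C2 = 1.
Column 2 already has 1, which forces R4C2 = 4.
Cage a has sum 7, which forces R4C3 = 2.
Row 4 now contains 4, leaving R4C4 = 3.
Cage f needs two cells with sum 5, so R1C1 = 2.
4 is placed in column 2, so R1C2 = 3.
Cage b has sum 9, leaving R3C1 = 3.
Cage a needs sum 7, which forces R3C3 = 1.
3 is placed in column 4; hence R3C4 = 4.
Row 4 already has 3, leaving R4C1 = 1.
Column 3 now contains 1, which forces R1C3 = 4.
Column 4 already has 4, so R1C4 = 1.
The full grid is 2 3 4 1 / 4 1 3 2 / 3 2 1 4 / 1 4 2 3.

3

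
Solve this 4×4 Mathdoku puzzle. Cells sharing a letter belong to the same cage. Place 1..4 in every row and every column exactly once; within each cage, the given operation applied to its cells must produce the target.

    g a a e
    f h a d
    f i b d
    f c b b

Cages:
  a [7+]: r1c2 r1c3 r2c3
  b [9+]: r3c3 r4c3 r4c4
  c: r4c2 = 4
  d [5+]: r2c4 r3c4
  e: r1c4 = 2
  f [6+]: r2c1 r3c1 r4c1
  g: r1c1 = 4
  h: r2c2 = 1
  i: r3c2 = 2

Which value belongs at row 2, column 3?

Cage g is given; hence r1c1 = 4.
E is a freebie, leaving r1c4 = 2.
Cage h is given, so r2c2 = 1.
Cage i is a single given cell; hence r3c2 = 2.
Cage c is a single given cell; hence r4c2 = 4.
Row 4 already has 4, which forces r4c4 = 3.
1 is placed in column 2; hence r1c2 = 3.
Cage a has sum 7, leaving r1c3 = 1.
The 3 cells of cage a must have sum 7; hence r2c3 = 3.
3 is placed in column 4, leaving r2c4 = 4.
The 3 cells of cage b must have sum 9, so r3c3 = 4.
The two cells of cage d must have sum 5; hence r3c4 = 1.
Cage b needs sum 9, leaving r4c3 = 2.
3 is placed in row 2, which forces r2c1 = 2.
1 is placed in row 3, which forces r3c1 = 3.
2 is placed in row 4, so r4c1 = 1.
The full grid is 4 3 1 2 / 2 1 3 4 / 3 2 4 1 / 1 4 2 3.

3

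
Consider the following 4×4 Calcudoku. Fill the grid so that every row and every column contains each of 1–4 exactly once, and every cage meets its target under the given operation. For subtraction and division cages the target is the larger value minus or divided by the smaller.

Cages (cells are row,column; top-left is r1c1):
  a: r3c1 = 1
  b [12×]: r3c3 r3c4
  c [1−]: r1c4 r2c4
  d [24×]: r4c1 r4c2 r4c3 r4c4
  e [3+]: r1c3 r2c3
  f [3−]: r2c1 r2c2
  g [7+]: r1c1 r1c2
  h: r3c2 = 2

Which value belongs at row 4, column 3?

A is a freebie, so r3c1 = 1.
Cage h is given, so r3c2 = 2.
Column 1 now contains 1, which forces r2c1 = 4.
Cage f needs two cells with difference 3, leaving r2c2 = 1.
Row 2 already has 1, leaving r2c3 = 2.
Row 2 now contains 2, so r2c4 = 3.
3 is placed in column 4, which forces r3c4 = 4.
Column 1 now contains 4; hence r1c1 = 3.
Cage g needs two cells with sum 7; hence r1c2 = 4.
2 is placed in column 3; hence r1c3 = 1.
Cage c needs two cells with difference 1; hence r1c4 = 2.
Row 3 already has 4, so r3c3 = 3.
Column 1 already has 3, leaving r4c1 = 2.
4 is placed in column 2, so r4c2 = 3.
3 is placed in column 3, which forces r4c3 = 4.
Column 4 already has 2, which forces r4c4 = 1.
Completed grid: 3 4 1 2 / 4 1 2 3 / 1 2 3 4 / 2 3 4 1.

4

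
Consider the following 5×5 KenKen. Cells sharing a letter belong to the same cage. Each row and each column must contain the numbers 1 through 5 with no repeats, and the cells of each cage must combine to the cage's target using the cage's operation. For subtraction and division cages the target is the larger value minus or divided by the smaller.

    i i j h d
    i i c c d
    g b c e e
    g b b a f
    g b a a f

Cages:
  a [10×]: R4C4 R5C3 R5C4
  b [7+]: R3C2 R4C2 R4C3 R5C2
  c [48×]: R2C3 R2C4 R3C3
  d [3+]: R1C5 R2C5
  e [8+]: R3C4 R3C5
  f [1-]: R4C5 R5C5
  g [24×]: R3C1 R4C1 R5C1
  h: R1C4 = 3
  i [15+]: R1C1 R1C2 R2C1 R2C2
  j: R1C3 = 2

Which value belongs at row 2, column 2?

J is a freebie, leaving R1C3 = 2.
Cage h is given, so R1C4 = 3.
Row 1 already has 2, leaving R1C5 = 1.
Cage c has product 48, leaving R2C3 = 3.
Cage c needs product 48, so R2C4 = 4.
Column 5 now contains 1, so R2C5 = 2.
Cage c has product 48; hence R3C3 = 4.
Column 4 already has 3, so R3C4 = 5.
Row 3 already has 5, leaving R3C5 = 3.
Cage b needs sum 7, so R4C3 = 1.
1 is placed in row 4; hence R4C4 = 2.
Column 3 already has 1; hence R5C3 = 5.
Column 4 now contains 2, so R5C4 = 1.
Row 5 now contains 5, leaving R5C5 = 4.
3 is placed in row 3, so R3C1 = 2.
The 4 cells of cage b must have sum 7, which forces R3C2 = 1.
Cage g has product 24, which forces R4C1 = 4.
2 is placed in row 4, which forces R4C2 = 3.
Column 5 now contains 4, so R4C5 = 5.
Cage g needs product 24, so R5C1 = 3.
Cage b needs sum 7, leaving R5C2 = 2.
4 is placed in column 1, which forces R1C1 = 5.
Cage i needs sum 15, so R1C2 = 4.
Cage i has sum 15; hence R2C1 = 1.
1 is placed in column 2; hence R2C2 = 5.
Filled in: 5 4 2 3 1 / 1 5 3 4 2 / 2 1 4 5 3 / 4 3 1 2 5 / 3 2 5 1 4.

5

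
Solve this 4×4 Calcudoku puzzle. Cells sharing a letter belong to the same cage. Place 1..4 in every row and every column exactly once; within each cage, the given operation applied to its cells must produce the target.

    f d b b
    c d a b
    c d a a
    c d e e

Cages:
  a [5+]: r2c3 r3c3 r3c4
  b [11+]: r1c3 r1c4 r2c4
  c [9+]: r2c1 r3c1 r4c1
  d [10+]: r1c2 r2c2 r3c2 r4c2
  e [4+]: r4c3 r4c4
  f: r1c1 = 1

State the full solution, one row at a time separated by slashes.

Cage f is a single given cell, so r1c1 = 1.
The 3 cells of cage b must have sum 11, so r1c3 = 4.
Cage b needs sum 11; hence r1c4 = 3.
The 3 cells of cage b must have sum 11, which forces r2c4 = 4.
3 is placed in column 4, so r4c4 = 1.
Row 1 now contains 3, so r1c2 = 2.
Cage a has sum 5, so r2c3 = 2.
The 3 cells of cage a must have sum 5, leaving r3c3 = 1.
1 is placed in column 4, which forces r3c4 = 2.
Row 4 already has 1; hence r4c3 = 3.
Row 2 already has 2, leaving r2c1 = 3.
Cage d has sum 10, so r2c2 = 1.
The 3 cells of cage c must have sum 9, leaving r3c1 = 4.
Cage d needs sum 10, leaving r3c2 = 3.
Cage c has sum 9, leaving r4c1 = 2.
Row 4 already has 3, so r4c2 = 4.

1 2 4 3 / 3 1 2 4 / 4 3 1 2 / 2 4 3 1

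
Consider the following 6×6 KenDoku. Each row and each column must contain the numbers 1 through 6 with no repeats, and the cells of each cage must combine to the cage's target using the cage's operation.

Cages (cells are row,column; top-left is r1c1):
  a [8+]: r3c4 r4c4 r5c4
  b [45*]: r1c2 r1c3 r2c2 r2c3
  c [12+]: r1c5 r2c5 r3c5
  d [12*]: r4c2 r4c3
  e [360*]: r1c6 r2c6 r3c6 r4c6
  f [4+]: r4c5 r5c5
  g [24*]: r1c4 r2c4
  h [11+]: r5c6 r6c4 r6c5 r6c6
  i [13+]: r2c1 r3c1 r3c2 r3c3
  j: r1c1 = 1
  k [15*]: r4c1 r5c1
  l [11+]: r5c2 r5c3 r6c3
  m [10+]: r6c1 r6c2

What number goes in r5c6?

Cage j is a single given cell, leaving r1c1 = 1.
Row 1 needs a 2, and only r1c5 is open for it.
Row 2 needs a 2, and only r2c1 is open for it.
The only place for 5 in row 2 is r2c6.
Column 5 needs a 5, and only r6c5 is open for it.
The only place for 3 in column 4 is r6c4.
R3c1 and r3c5 in row 3 are {4, 6}; hence r3c6 = 3.
Cage i needs sum 13, leaving r3c1 = 4.
Row 3 already has 4, leaving r3c5 = 6.
4 is placed in column 1; hence r6c1 = 6.
Row 6 now contains 6, which forces r6c2 = 4.
Column 5 already has 6, so r2c5 = 4.
The two cells of cage g must have product 24; hence r1c4 = 4.
Row 1 now contains 4, so r1c6 = 6.
Row 2 now contains 4, so r2c4 = 6.
Column 6 already has 6, which forces r4c6 = 4.
In row 3, 1 can only go at r3c4, so r3c4 = 1.
Row 4 needs a 1, and only r4c5 is open for it.
Column 5 already has 1, so r5c5 = 3.
Cage k's pair has product 15; hence r4c1 = 3.
Row 5 now contains 3, which forces r5c1 = 5.
5 is placed in row 5; hence r5c2 = 6.
Cage l needs sum 11; hence r5c3 = 4.
5 is placed in row 5; hence r5c4 = 2.
2 is placed in row 5, so r5c6 = 1.
Column 6 already has 1; hence r6c6 = 2.
6 is placed in column 2; hence r4c2 = 2.
Cage d's pair has product 12; hence r4c3 = 6.
2 is placed in column 4; hence r4c4 = 5.
2 is placed in row 6, which forces r6c3 = 1.
Cage b has product 45, leaving r1c2 = 3.
Cage b has product 45, leaving r1c3 = 5.
The 4 cells of cage b must have product 45; hence r2c2 = 1.
Column 3 already has 1, so r2c3 = 3.
Column 2 now contains 2, so r3c2 = 5.
The 4 cells of cage i must have sum 13, leaving r3c3 = 2.
Completed grid: 1 3 5 4 2 6 / 2 1 3 6 4 5 / 4 5 2 1 6 3 / 3 2 6 5 1 4 / 5 6 4 2 3 1 / 6 4 1 3 5 2.

1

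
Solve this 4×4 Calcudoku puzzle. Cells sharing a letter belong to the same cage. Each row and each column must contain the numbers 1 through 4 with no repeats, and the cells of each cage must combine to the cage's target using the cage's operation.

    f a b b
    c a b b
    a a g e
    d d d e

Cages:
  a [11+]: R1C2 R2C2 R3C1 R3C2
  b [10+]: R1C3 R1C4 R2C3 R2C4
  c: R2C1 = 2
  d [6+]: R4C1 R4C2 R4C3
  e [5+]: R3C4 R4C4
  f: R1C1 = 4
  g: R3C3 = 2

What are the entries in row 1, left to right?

F is a freebie, so R1C1 = 4.
Cage c is given; hence R2C1 = 2.
Column 1 now contains 2; hence R3C1 = 3.
Cage g is a single given cell, leaving R3C3 = 2.
Column 1 now contains 3, so R4C1 = 1.
Row 4 now contains 1, so R4C3 = 3.
Column 3 already has 3; hence R1C3 = 1.
Cage b needs sum 10, so R1C4 = 2.
Cage b has sum 10, so R2C3 = 4.
Cage b has sum 10, so R2C4 = 3.
Cage e needs two cells with sum 5, leaving R3C4 = 1.
3 is placed in row 4; hence R4C2 = 2.
Cage e needs two cells with sum 5, which forces R4C4 = 4.
1 is placed in row 1, which forces R1C2 = 3.
3 is placed in row 2; hence R2C2 = 1.
1 is placed in row 3, which forces R3C2 = 4.
Filled in: 4 3 1 2 / 2 1 4 3 / 3 4 2 1 / 1 2 3 4.

4 3 1 2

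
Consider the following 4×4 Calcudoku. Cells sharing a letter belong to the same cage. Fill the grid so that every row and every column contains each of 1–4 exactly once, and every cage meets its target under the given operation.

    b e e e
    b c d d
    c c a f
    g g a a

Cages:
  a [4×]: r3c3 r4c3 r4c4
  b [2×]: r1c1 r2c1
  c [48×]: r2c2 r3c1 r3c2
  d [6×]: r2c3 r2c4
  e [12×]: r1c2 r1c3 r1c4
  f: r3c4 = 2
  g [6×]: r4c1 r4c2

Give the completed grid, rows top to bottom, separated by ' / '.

2 1 3 4 / 1 4 2 3 / 4 3 1 2 / 3 2 4 1

Cage c has product 48, so r2c2 = 4.
Cage c needs product 48; hence r3c1 = 4.
Cage c has product 48, so r3c2 = 3.
Cage f is a single given cell, leaving r3c4 = 2.
Column 2 already has 3, leaving r4c2 = 2.
2 is placed in column 4, so r4c4 = 1.
Column 2 already has 3, so r1c2 = 1.
Cage d needs two cells with product 6; hence r2c3 = 2.
2 is placed in column 4, which forces r2c4 = 3.
Row 3 already has 2, leaving r3c3 = 1.
2 is placed in row 4; hence r4c1 = 3.
Row 4 already has 1; hence r4c3 = 4.
1 is placed in row 1, leaving r1c1 = 2.
Column 3 now contains 4, leaving r1c3 = 3.
Column 4 already has 3; hence r1c4 = 4.
Row 2 already has 2; hence r2c1 = 1.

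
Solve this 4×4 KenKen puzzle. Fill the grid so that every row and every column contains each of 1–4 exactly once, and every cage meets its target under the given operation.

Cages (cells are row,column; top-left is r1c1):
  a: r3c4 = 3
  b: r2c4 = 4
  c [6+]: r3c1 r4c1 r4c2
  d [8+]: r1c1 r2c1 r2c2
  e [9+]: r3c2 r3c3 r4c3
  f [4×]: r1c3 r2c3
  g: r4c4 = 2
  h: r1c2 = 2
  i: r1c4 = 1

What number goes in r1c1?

3

Cage h is a single given cell; hence r1c2 = 2.
I is a freebie, which forces r1c4 = 1.
Cage b is a single given cell; hence r2c4 = 4.
Cage a is a single given cell, leaving r3c4 = 3.
G is a freebie, which forces r4c4 = 2.
Row 1 already has 1, which forces r1c3 = 4.
4 is placed in row 2, which forces r2c3 = 1.
Row 3 already has 3, which forces r3c2 = 4.
Column 3 now contains 1, which forces r3c3 = 2.
Column 3 already has 4, so r4c3 = 3.
Row 1 already has 4; hence r1c1 = 3.
The 3 cells of cage d must have sum 8; hence r2c1 = 2.
Row 2 already has 1, which forces r2c2 = 3.
Row 3 already has 2; hence r3c1 = 1.
Cage c has sum 6, so r4c1 = 4.
3 is placed in row 4, leaving r4c2 = 1.
Completed grid: 3 2 4 1 / 2 3 1 4 / 1 4 2 3 / 4 1 3 2.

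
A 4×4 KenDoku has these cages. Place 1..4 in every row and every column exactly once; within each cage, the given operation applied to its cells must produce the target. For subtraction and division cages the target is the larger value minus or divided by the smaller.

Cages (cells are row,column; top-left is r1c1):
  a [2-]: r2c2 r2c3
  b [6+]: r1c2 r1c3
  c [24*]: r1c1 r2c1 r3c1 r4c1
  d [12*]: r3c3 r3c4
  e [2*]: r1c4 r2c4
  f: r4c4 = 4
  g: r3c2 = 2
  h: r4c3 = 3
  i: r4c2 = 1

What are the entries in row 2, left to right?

4 3 1 2

Cage g is given, which forces r3c2 = 2.
I is a freebie, leaving r4c2 = 1.
Cage h is a single given cell, so r4c3 = 3.
Cage f is given, leaving r4c4 = 4.
Column 2 now contains 2, leaving r1c2 = 4.
Cage b needs two cells with sum 6; hence r1c3 = 2.
Row 1 now contains 2, which forces r1c4 = 1.
Column 2 already has 4; hence r2c2 = 3.
Column 3 now contains 2, which forces r2c3 = 1.
Column 4 already has 1, so r2c4 = 2.
Column 3 already has 3, which forces r3c3 = 4.
4 is placed in column 4, leaving r3c4 = 3.
4 is placed in row 4, so r4c1 = 2.
Row 1 already has 1, which forces r1c1 = 3.
Row 2 already has 1, which forces r2c1 = 4.
Row 3 already has 3; hence r3c1 = 1.
Filled in: 3 4 2 1 / 4 3 1 2 / 1 2 4 3 / 2 1 3 4.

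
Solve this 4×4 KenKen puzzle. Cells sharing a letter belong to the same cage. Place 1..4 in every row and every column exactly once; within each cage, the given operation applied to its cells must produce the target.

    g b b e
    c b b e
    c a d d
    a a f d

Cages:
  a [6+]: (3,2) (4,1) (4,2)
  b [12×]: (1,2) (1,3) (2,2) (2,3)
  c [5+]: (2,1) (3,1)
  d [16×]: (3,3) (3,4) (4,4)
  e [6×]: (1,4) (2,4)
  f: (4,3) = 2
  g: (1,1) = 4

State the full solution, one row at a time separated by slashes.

4 1 3 2 / 2 4 1 3 / 3 2 4 1 / 1 3 2 4

G is a freebie, leaving (1,1) = 4.
Cage f is a single given cell, so (4,3) = 2.
2 is placed in row 4, leaving (4,4) = 4.
Cage a needs sum 6, so (3,2) = 2.
2 is placed in column 3, so (3,3) = 4.
Column 4 already has 4, so (3,4) = 1.
The 4 cells of cage b must have product 12, leaving (1,2) = 1.
Cage b has product 12, which forces (1,3) = 3.
3 is placed in row 1, so (1,4) = 2.
Cage c needs two cells with sum 5; hence (2,1) = 2.
The 4 cells of cage b must have product 12, which forces (2,2) = 4.
Column 3 already has 4, which forces (2,3) = 1.
2 is placed in column 4; hence (2,4) = 3.
Row 3 now contains 2, so (3,1) = 3.
Column 1 already has 3, which forces (4,1) = 1.
1 is placed in column 2, so (4,2) = 3.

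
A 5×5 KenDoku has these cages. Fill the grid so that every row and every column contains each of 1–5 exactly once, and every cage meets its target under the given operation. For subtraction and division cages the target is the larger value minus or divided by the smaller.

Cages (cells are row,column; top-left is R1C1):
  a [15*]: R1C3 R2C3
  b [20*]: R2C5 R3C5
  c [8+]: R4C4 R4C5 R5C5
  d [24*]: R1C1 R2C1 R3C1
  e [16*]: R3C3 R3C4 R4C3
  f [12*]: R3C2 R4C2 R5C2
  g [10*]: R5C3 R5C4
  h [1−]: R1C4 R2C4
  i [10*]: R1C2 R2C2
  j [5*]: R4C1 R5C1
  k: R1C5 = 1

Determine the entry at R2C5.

Cage k is a single given cell; hence R1C5 = 1.
Row 2 needs a 1, and only R2C4 is open for it.
Cage h needs two cells with difference 1; hence R1C4 = 2.
Column 4 already has 2, leaving R3C4 = 4.
Row 3 already has 4; hence R3C5 = 5.
Column 4 already has 2, so R4C4 = 3.
Column 4 already has 2, which forces R5C4 = 5.
Row 1 now contains 2; hence R1C2 = 5.
Row 1 now contains 5, so R1C3 = 3.
The two cells of cage i must have product 10; hence R2C2 = 2.
Column 3 already has 3; hence R2C3 = 5.
5 is placed in column 5, leaving R2C5 = 4.
Row 3 already has 4; hence R3C3 = 1.
Cage j needs two cells with product 5; hence R4C1 = 5.
Cage e needs product 16, leaving R4C3 = 4.
Cage c needs sum 8, leaving R4C5 = 2.
Row 5 already has 5; hence R5C1 = 1.
Row 5 already has 5, so R5C3 = 2.
Cage c needs sum 8, so R5C5 = 3.
Row 1 already has 3, so R1C1 = 4.
4 is placed in row 2, leaving R2C1 = 3.
Cage d needs product 24, so R3C1 = 2.
Row 3 now contains 1, which forces R3C2 = 3.
4 is placed in row 4, so R4C2 = 1.
3 is placed in row 5, leaving R5C2 = 4.
Filled in: 4 5 3 2 1 / 3 2 5 1 4 / 2 3 1 4 5 / 5 1 4 3 2 / 1 4 2 5 3.

4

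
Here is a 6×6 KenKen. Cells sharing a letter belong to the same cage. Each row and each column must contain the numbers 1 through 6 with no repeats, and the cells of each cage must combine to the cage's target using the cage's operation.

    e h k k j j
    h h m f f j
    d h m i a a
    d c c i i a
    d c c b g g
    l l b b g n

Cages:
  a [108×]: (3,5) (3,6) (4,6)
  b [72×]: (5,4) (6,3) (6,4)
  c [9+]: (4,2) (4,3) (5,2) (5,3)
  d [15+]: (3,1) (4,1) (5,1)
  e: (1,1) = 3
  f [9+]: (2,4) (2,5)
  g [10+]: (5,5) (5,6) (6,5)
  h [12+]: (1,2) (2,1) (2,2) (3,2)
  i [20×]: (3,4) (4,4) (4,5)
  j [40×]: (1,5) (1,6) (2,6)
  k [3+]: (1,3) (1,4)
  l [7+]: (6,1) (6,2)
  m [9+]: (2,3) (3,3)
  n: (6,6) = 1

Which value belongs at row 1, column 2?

6

E is a freebie, so (1,1) = 3.
Cage a needs product 108, so (3,5) = 6.
Cage a needs product 108, so (3,6) = 3.
Cage a needs product 108; hence (4,6) = 6.
Cage n is a single given cell, which forces (6,6) = 1.
The 3 cells of cage d must have sum 15, which forces (5,1) = 6.
In row 1, 6 can only go at (1,2), so (1,2) = 6.
The only place for 1 in row 2 is (2,1).
In row 2, 2 can only go at (2,6), so (2,6) = 2.
Row 2 needs a 6, and only (2,4) is open for it.
The two cells of cage f must have sum 9; hence (2,5) = 3.
Cage b needs product 72; hence (6,3) = 6.
Row 2 now contains 3, which forces (2,2) = 4.
Row 2 already has 4, so (2,3) = 5.
The 4 cells of cage h must have sum 12, which forces (3,2) = 1.
Column 3 already has 5, so (3,3) = 4.
Row 3 now contains 4, leaving (3,1) = 5.
Row 3 already has 5, leaving (3,4) = 2.
The 3 cells of cage d must have sum 15, leaving (4,1) = 4.
4 is placed in column 1, which forces (6,1) = 2.
Cage k's pair has sum 3, which forces (1,3) = 2.
Column 4 already has 2, leaving (1,4) = 1.
Cage i has product 20, so (4,4) = 5.
Cage i needs product 20, which forces (4,5) = 2.
Column 5 now contains 2; hence (5,5) = 1.
Cage l's pair has sum 7, so (6,2) = 5.
5 is placed in row 6, which forces (6,5) = 4.
4 is placed in column 5; hence (1,5) = 5.
Cage j needs product 40; hence (1,6) = 4.
2 is placed in row 4, which forces (4,2) = 3.
Cage c has sum 9, which forces (4,3) = 1.
The 4 cells of cage c must have sum 9, which forces (5,2) = 2.
Row 5 now contains 1, which forces (5,3) = 3.
Cage b needs product 72; hence (5,4) = 4.
Cage g needs sum 10; hence (5,6) = 5.
Row 6 already has 4, leaving (6,4) = 3.
Filled in: 3 6 2 1 5 4 / 1 4 5 6 3 2 / 5 1 4 2 6 3 / 4 3 1 5 2 6 / 6 2 3 4 1 5 / 2 5 6 3 4 1.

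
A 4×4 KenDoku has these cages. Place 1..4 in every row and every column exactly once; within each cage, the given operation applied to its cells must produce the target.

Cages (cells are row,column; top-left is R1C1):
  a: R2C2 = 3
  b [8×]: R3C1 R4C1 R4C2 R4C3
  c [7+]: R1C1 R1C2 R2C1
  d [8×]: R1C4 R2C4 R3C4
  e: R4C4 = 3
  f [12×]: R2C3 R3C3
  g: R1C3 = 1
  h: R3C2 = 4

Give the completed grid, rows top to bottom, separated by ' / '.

3 2 1 4 / 2 3 4 1 / 1 4 3 2 / 4 1 2 3

Cage g is given; hence R1C3 = 1.
Cage a is given, so R2C2 = 3.
Row 2 already has 3, so R2C3 = 4.
Cage b has product 8, which forces R3C1 = 1.
Cage h is a single given cell, leaving R3C2 = 4.
4 is placed in column 3, leaving R3C3 = 3.
4 is placed in row 3, so R3C4 = 2.
4 is placed in column 3, leaving R4C3 = 2.
Cage e is a single given cell, which forces R4C4 = 3.
Cage c needs sum 7; hence R1C1 = 3.
Column 2 now contains 4, which forces R1C2 = 2.
2 is placed in column 4, which forces R1C4 = 4.
1 is placed in column 1; hence R2C1 = 2.
2 is placed in column 4, which forces R2C4 = 1.
2 is placed in row 4, which forces R4C1 = 4.
2 is placed in row 4; hence R4C2 = 1.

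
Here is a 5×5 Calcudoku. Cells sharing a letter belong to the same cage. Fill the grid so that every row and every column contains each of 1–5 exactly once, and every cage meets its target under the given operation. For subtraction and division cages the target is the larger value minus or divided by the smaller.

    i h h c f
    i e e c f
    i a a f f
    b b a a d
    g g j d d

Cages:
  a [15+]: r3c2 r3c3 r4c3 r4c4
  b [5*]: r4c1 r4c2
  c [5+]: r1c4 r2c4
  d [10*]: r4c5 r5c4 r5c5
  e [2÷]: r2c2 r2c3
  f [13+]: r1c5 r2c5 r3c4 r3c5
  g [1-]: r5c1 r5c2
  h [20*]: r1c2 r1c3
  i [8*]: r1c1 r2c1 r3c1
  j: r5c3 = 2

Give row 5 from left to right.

3 4 2 5 1

Cage j is a single given cell, leaving r5c3 = 2.
Cage e needs two cells with quotient 2, so r2c2 = 2.
Cage d has product 10, which forces r4c5 = 2.
In row 1, 3 can only go at r1c5, so r1c5 = 3.
Row 2 needs a 3, and only r2c4 is open for it.
Cage c's pair has sum 5, which forces r1c4 = 2.
Cage i has product 8, which forces r3c1 = 2.
In row 1, 1 can only go at r1c1, so r1c1 = 1.
Column 1 now contains 1, so r2c1 = 4.
Row 2 already has 4, leaving r2c3 = 1.
Row 2 already has 1, leaving r2c5 = 5.
Column 1 now contains 1, which forces r4c1 = 5.
Cage b needs two cells with product 5, so r4c2 = 1.
Row 4 now contains 1, so r4c4 = 4.
Column 1 already has 5, leaving r5c1 = 3.
5 is placed in column 5, leaving r5c5 = 1.
Cage a needs sum 15, leaving r3c2 = 3.
The 4 cells of cage a must have sum 15, leaving r3c3 = 5.
Cage f needs sum 13, leaving r3c4 = 1.
1 is placed in column 5, which forces r3c5 = 4.
Row 4 now contains 4, so r4c3 = 3.
The two cells of cage g must have difference 1, leaving r5c2 = 4.
1 is placed in row 5, which forces r5c4 = 5.
4 is placed in column 2, so r1c2 = 5.
Column 3 now contains 5, so r1c3 = 4.
Filled in: 1 5 4 2 3 / 4 2 1 3 5 / 2 3 5 1 4 / 5 1 3 4 2 / 3 4 2 5 1.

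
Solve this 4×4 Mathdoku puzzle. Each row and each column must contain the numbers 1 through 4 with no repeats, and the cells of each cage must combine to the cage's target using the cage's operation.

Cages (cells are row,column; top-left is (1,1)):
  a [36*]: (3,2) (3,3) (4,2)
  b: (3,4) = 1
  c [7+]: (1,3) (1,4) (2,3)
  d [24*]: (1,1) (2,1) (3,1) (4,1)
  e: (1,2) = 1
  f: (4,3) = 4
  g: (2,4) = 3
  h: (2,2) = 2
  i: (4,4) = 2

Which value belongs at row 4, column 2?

E is a freebie, which forces (1,2) = 1.
H is a freebie, leaving (2,2) = 2.
Cage g is given, which forces (2,4) = 3.
The 3 cells of cage a must have product 36, leaving (3,2) = 4.
The 3 cells of cage a must have product 36, leaving (3,3) = 3.
B is a freebie, which forces (3,4) = 1.
The 3 cells of cage a must have product 36, which forces (4,2) = 3.
Cage f is a single given cell, so (4,3) = 4.
I is a freebie, so (4,4) = 2.
Cage d has product 24; hence (1,1) = 3.
Column 3 now contains 4; hence (1,3) = 2.
2 is placed in column 4, so (1,4) = 4.
Cage d has product 24, so (2,1) = 4.
Column 3 now contains 4, so (2,3) = 1.
Row 3 already has 1; hence (3,1) = 2.
Row 4 already has 2, so (4,1) = 1.
The full grid is 3 1 2 4 / 4 2 1 3 / 2 4 3 1 / 1 3 4 2.

3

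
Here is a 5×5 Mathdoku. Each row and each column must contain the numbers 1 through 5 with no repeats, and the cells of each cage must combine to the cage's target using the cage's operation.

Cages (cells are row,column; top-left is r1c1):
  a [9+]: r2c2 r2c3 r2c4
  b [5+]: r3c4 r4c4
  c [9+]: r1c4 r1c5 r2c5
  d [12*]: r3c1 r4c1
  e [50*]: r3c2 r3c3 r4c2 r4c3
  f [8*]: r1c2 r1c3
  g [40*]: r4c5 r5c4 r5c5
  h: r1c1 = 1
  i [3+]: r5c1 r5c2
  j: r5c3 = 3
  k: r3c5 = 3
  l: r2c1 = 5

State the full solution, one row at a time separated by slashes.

Cage h is given, which forces r1c1 = 1.
Cage l is given, which forces r2c1 = 5.
K is a freebie, which forces r3c5 = 3.
Column 1 already has 1, so r5c1 = 2.
Row 5 already has 2, which forces r5c2 = 1.
Cage j is a single given cell, leaving r5c3 = 3.
Row 3 now contains 3; hence r3c1 = 4.
Cage d needs two cells with product 12; hence r4c1 = 3.
Cage g has product 40, so r4c5 = 2.
The 3 cells of cage c must have sum 9; hence r1c4 = 3.
Cage c needs sum 9, so r1c5 = 5.
Cage c needs sum 9, which forces r2c5 = 1.
Cage e has product 50, so r3c2 = 2.
The 4 cells of cage e must have product 50; hence r3c3 = 5.
The two cells of cage b must have sum 5; hence r3c4 = 1.
2 is placed in row 4, which forces r4c2 = 5.
The 4 cells of cage e must have product 50, so r4c3 = 1.
Cage b needs two cells with sum 5, leaving r4c4 = 4.
Column 4 already has 4; hence r5c4 = 5.
5 is placed in column 5, leaving r5c5 = 4.
2 is placed in column 2, leaving r1c2 = 4.
Cage f's pair has product 8, leaving r1c3 = 2.
Cage a has sum 9; hence r2c2 = 3.
Cage a needs sum 9, leaving r2c3 = 4.
Column 4 already has 4, leaving r2c4 = 2.

1 4 2 3 5 / 5 3 4 2 1 / 4 2 5 1 3 / 3 5 1 4 2 / 2 1 3 5 4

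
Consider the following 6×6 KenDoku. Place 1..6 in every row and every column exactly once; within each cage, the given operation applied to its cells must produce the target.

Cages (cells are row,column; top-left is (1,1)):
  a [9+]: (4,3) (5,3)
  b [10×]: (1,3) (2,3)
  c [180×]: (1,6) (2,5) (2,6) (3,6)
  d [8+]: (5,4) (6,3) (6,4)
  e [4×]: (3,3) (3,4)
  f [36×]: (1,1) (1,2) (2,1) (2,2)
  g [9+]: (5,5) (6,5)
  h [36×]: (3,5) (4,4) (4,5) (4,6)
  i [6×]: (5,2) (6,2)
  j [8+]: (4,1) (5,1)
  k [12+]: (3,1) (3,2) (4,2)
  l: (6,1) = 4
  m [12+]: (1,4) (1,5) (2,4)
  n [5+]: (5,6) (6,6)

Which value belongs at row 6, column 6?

Cage l is given, which forces (6,1) = 4.
The only place for 4 in column 3 is (3,3).
Row 3 now contains 4; hence (3,4) = 1.
The only place for 1 in row 5 is (5,2).
Cage i needs two cells with product 6, so (6,2) = 6.
In column 3, 1 can only go at (6,3), so (6,3) = 1.
Cage c has product 180, so (2,5) = 6.
Column 5 already has 6; hence (5,5) = 4.
Cage g's pair has sum 9; hence (6,5) = 5.
Cage d has sum 8; hence (5,4) = 5.
5 is placed in row 6, which forces (6,4) = 2.
Row 6 already has 2; hence (6,6) = 3.
Cage m has sum 12, so (1,4) = 6.
6 is placed in column 4, leaving (4,4) = 3.
Column 6 already has 3, leaving (5,6) = 2.
Cage m needs sum 12, leaving (1,5) = 2.
3 is placed in column 4, which forces (2,4) = 4.
Column 5 now contains 2, which forces (3,5) = 3.
Cage c needs product 180, so (3,6) = 6.
3 is placed in row 4; hence (4,3) = 6.
Cage h needs product 36, so (4,5) = 1.
Column 6 already has 6, so (4,6) = 4.
Cage a needs two cells with sum 9, so (5,3) = 3.
The 4 cells of cage f must have product 36; hence (1,1) = 3.
The 4 cells of cage f must have product 36, which forces (1,2) = 4.
Row 1 now contains 2, leaving (1,3) = 5.
5 is placed in row 1, leaving (1,6) = 1.
Cage f needs product 36, leaving (2,1) = 1.
Cage f has product 36, leaving (2,2) = 3.
Cage b's pair has product 10; hence (2,3) = 2.
1 is placed in column 6, which forces (2,6) = 5.
Row 3 now contains 6, which forces (3,1) = 5.
The 3 cells of cage k must have sum 12, so (3,2) = 2.
Cage j's pair has sum 8; hence (4,1) = 2.
Row 4 now contains 4, leaving (4,2) = 5.
3 is placed in row 5; hence (5,1) = 6.
Filled in: 3 4 5 6 2 1 / 1 3 2 4 6 5 / 5 2 4 1 3 6 / 2 5 6 3 1 4 / 6 1 3 5 4 2 / 4 6 1 2 5 3.

3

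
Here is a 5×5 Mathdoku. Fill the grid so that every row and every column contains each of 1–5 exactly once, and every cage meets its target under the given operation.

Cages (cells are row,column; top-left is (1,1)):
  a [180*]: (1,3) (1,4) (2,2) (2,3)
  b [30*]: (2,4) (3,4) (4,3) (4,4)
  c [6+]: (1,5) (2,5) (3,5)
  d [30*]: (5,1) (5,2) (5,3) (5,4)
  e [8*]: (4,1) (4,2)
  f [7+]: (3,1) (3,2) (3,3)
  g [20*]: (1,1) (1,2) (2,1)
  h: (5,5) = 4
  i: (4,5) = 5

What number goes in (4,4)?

Cage i is a single given cell, which forces (4,5) = 5.
Cage h is given, leaving (5,5) = 4.
The only place for 5 in row 3 is (3,4).
Row 3 needs a 3, and only (3,5) is open for it.
Column 1 needs a 3, and only (5,1) is open for it.
Column 2 needs a 3, and only (2,2) is open for it.
In column 4, 4 can only go at (1,4), so (1,4) = 4.
Cage a has product 180, which forces (1,3) = 3.
Cage a needs product 180; hence (2,3) = 5.
The 4 cells of cage b must have product 30; hence (4,4) = 3.
The 4 cells of cage d must have product 30; hence (5,2) = 5.
Cage g needs product 20, leaving (1,1) = 5.
In row 2, 4 can only go at (2,1), so (2,1) = 4.
Cage g has product 20, which forces (1,2) = 1.
Row 1 already has 1, so (1,5) = 2.
Column 5 already has 2, leaving (2,5) = 1.
4 is placed in column 1, leaving (4,1) = 2.
The two cells of cage e must have product 8, leaving (4,2) = 4.
Row 4 already has 2, so (4,3) = 1.
Column 3 already has 1; hence (5,3) = 2.
Row 5 now contains 2, so (5,4) = 1.
Row 2 already has 1, which forces (2,4) = 2.
Column 1 already has 2, which forces (3,1) = 1.
Column 2 now contains 4, so (3,2) = 2.
2 is placed in column 3, leaving (3,3) = 4.
Completed grid: 5 1 3 4 2 / 4 3 5 2 1 / 1 2 4 5 3 / 2 4 1 3 5 / 3 5 2 1 4.

3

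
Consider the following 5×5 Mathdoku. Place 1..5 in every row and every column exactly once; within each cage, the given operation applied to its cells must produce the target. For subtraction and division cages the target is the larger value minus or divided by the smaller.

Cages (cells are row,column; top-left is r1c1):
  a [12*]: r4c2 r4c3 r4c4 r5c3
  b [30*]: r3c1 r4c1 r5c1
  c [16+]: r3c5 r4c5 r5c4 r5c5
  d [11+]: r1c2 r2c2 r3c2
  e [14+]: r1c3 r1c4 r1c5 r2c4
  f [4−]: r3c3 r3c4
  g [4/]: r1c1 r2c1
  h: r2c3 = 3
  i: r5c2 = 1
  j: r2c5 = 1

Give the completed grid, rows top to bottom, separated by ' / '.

H is a freebie, which forces r2c3 = 3.
Cage j is a single given cell; hence r2c5 = 1.
I is a freebie, so r5c2 = 1.
Row 5 already has 1; hence r5c3 = 2.
Cage g's pair has quotient 4, leaving r1c1 = 1.
Row 2 now contains 1, so r2c1 = 4.
Cage a needs product 12; hence r4c3 = 1.
Column 3 now contains 1, which forces r3c3 = 5.
Cage f needs two cells with difference 4, which forces r3c4 = 1.
Column 3 now contains 5, which forces r1c3 = 4.
Cage d has sum 11; hence r3c2 = 4.
Row 4 needs a 4, and only r4c5 is open for it.
The 4 cells of cage c must have sum 16, which forces r3c5 = 3.
Cage c needs sum 16, which forces r5c4 = 4.
Column 5 already has 4, which forces r5c5 = 5.
Cage e has sum 14, so r1c4 = 3.
Column 5 now contains 5, leaving r1c5 = 2.
Cage e has sum 14, which forces r2c4 = 5.
Row 3 already has 3, so r3c1 = 2.
Cage b has product 30, leaving r4c1 = 5.
Column 4 already has 3, which forces r4c4 = 2.
Row 5 now contains 5, leaving r5c1 = 3.
Row 1 already has 2, so r1c2 = 5.
Row 2 now contains 5, leaving r2c2 = 2.
Row 4 now contains 2, which forces r4c2 = 3.

1 5 4 3 2 / 4 2 3 5 1 / 2 4 5 1 3 / 5 3 1 2 4 / 3 1 2 4 5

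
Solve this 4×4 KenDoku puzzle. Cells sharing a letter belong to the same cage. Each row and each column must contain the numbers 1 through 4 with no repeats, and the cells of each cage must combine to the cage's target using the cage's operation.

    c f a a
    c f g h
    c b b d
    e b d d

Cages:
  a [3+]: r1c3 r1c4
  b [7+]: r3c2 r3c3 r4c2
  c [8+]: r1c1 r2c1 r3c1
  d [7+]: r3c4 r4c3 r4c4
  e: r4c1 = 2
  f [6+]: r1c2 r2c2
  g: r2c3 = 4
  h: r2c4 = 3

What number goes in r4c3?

Cage g is a single given cell, which forces r2c3 = 4.
Cage h is given, which forces r2c4 = 3.
Cage e is given, so r4c1 = 2.
Cage f's pair has sum 6, leaving r1c2 = 4.
Row 2 already has 3; hence r2c1 = 1.
Row 2 now contains 4; hence r2c2 = 2.
Column 2 now contains 2, which forces r3c2 = 1.
Cage d needs sum 7, which forces r3c4 = 2.
Column 2 now contains 1, so r4c2 = 3.
The 3 cells of cage d must have sum 7, which forces r4c3 = 1.
Cage d needs sum 7, leaving r4c4 = 4.
4 is placed in row 1, leaving r1c1 = 3.
Column 3 already has 1, leaving r1c3 = 2.
2 is placed in column 4; hence r1c4 = 1.
Cage c needs sum 8, which forces r3c1 = 4.
Row 3 already has 2, so r3c3 = 3.
Filled in: 3 4 2 1 / 1 2 4 3 / 4 1 3 2 / 2 3 1 4.

1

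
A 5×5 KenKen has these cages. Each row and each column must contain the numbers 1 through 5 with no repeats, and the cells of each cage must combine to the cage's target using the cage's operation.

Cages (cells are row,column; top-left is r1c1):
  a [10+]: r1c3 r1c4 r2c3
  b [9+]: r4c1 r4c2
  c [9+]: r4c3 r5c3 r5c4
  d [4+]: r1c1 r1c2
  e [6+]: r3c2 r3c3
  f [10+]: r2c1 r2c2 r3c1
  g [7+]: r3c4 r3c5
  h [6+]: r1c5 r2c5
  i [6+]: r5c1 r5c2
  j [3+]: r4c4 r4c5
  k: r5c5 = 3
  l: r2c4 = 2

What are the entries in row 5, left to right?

4 2 1 5 3

Cage l is a single given cell, so r2c4 = 2.
Column 4 now contains 2, leaving r4c4 = 1.
Row 4 now contains 1; hence r4c5 = 2.
Cage k is given, which forces r5c5 = 3.
Cage g's pair has sum 7, so r3c4 = 3.
The two cells of cage g must have sum 7, which forces r3c5 = 4.
In row 1, 2 can only go at r1c3, so r1c3 = 2.
2 is placed in column 3; hence r5c3 = 1.
Cage e needs two cells with sum 6; hence r3c2 = 1.
Column 3 already has 1, so r3c3 = 5.
Cage d's pair has sum 4, which forces r1c1 = 1.
Column 2 already has 1, which forces r1c2 = 3.
1 is placed in row 1; hence r1c5 = 5.
3 is placed in column 2, so r2c2 = 5.
5 is placed in column 5, leaving r2c5 = 1.
5 is placed in row 3, so r3c1 = 2.
5 is placed in column 2, leaving r4c2 = 4.
Row 4 now contains 4, which forces r4c3 = 3.
Column 1 now contains 2, so r5c1 = 4.
4 is placed in column 2, which forces r5c2 = 2.
Row 5 now contains 4, so r5c4 = 5.
5 is placed in row 1; hence r1c4 = 4.
Row 2 now contains 5, which forces r2c1 = 3.
3 is placed in column 3; hence r2c3 = 4.
Row 4 now contains 4, leaving r4c1 = 5.
Completed grid: 1 3 2 4 5 / 3 5 4 2 1 / 2 1 5 3 4 / 5 4 3 1 2 / 4 2 1 5 3.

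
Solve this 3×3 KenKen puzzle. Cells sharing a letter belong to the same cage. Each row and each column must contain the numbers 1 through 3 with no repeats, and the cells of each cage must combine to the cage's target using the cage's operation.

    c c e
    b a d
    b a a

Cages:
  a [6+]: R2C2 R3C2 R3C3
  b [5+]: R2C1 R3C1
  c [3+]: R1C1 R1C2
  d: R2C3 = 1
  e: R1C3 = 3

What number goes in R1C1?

Cage e is given, which forces R1C3 = 3.
D is a freebie, which forces R2C3 = 1.
1 is placed in column 3, which forces R3C3 = 2.
Cage b needs two cells with sum 5; hence R2C1 = 2.
Cage a needs sum 6, leaving R2C2 = 3.
2 is placed in row 3, leaving R3C1 = 3.
Cage a has sum 6, so R3C2 = 1.
2 is placed in column 1; hence R1C1 = 1.
Column 2 now contains 1, so R1C2 = 2.
Filled in: 1 2 3 / 2 3 1 / 3 1 2.

1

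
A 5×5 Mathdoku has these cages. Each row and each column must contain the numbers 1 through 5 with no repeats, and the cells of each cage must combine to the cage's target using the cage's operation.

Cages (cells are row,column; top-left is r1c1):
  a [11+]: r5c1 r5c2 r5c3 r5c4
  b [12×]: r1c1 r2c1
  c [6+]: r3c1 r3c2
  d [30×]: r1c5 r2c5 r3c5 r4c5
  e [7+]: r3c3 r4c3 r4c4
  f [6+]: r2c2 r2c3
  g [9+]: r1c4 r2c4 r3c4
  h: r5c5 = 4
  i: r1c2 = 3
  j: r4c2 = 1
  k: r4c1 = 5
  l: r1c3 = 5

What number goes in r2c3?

I is a freebie, which forces r1c2 = 3.
L is a freebie, leaving r1c3 = 5.
Cage k is a single given cell; hence r4c1 = 5.
Cage j is a single given cell; hence r4c2 = 1.
H is a freebie; hence r5c5 = 4.
3 is placed in row 1, leaving r1c1 = 4.
Cage b needs two cells with product 12, leaving r2c1 = 3.
Cage g needs sum 9, which forces r3c4 = 3.
Cage d has product 30, so r4c5 = 3.
Cage a has sum 11; hence r5c3 = 3.
Cage e has sum 7, leaving r3c3 = 1.
1 is placed in row 3, which forces r3c1 = 2.
Cage c needs two cells with sum 6, so r3c2 = 4.
2 is placed in row 3; hence r3c5 = 5.
2 is placed in column 1, so r5c1 = 1.
Column 2 now contains 4; hence r2c2 = 2.
Cage f's pair has sum 6, so r2c3 = 4.
4 is placed in row 2, so r2c4 = 5.
2 is placed in row 2; hence r2c5 = 1.
Column 3 already has 4, leaving r4c3 = 2.
2 is placed in row 4; hence r4c4 = 4.
Column 2 now contains 2, so r5c2 = 5.
Column 4 already has 5; hence r5c4 = 2.
Column 4 already has 2; hence r1c4 = 1.
1 is placed in column 5, leaving r1c5 = 2.
Completed grid: 4 3 5 1 2 / 3 2 4 5 1 / 2 4 1 3 5 / 5 1 2 4 3 / 1 5 3 2 4.

4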